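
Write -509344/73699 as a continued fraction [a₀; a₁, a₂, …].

[-7; 11, 3, 1, 17, 4, 7, 3]

⌊-509344/73699⌋ = -7, remainder 6549
⌊73699/6549⌋ = 11, remainder 1660
⌊6549/1660⌋ = 3, remainder 1569
⌊1660/1569⌋ = 1, remainder 91
⌊1569/91⌋ = 17, remainder 22
⌊91/22⌋ = 4, remainder 3
⌊22/3⌋ = 7, remainder 1
⌊3/1⌋ = 3, remainder 0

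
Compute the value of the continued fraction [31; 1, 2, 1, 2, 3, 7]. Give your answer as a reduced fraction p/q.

8567/270

Build up convergents one term at a time:
a_0 = 31: 31/1
a_1 = 1: 32/1
a_2 = 2: 95/3
a_3 = 1: 127/4
a_4 = 2: 349/11
a_5 = 3: 1174/37
a_6 = 7: 8567/270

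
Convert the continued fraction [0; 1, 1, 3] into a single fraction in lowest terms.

4/7

Build up convergents one term at a time:
a_0 = 0: 0/1
a_1 = 1: 1/1
a_2 = 1: 1/2
a_3 = 3: 4/7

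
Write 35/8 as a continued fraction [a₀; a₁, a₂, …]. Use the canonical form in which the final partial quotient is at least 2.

Run the Euclidean algorithm, recording each quotient:
35 ÷ 8 → quotient 4, remainder 3
8 ÷ 3 → quotient 2, remainder 2
3 ÷ 2 → quotient 1, remainder 1
2 ÷ 1 → quotient 2, remainder 0

[4; 2, 1, 2]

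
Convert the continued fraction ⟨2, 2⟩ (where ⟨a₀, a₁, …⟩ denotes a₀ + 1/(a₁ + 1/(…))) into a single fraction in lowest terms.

a_0 = 2: 2/1
a_1 = 2: 5/2

5/2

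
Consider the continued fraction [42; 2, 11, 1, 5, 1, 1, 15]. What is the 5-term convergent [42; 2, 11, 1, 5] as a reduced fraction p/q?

6287/148

Start with 5.
1 + 1/(5/1) = 1 + 1/5 = 6/5
11 + 1/(6/5) = 11 + 5/6 = 71/6
2 + 1/(71/6) = 2 + 6/71 = 148/71
42 + 1/(148/71) = 42 + 71/148 = 6287/148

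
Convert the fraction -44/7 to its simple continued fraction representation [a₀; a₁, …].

-44 ÷ 7 → quotient -7, remainder 5
7 ÷ 5 → quotient 1, remainder 2
5 ÷ 2 → quotient 2, remainder 1
2 ÷ 1 → quotient 2, remainder 0

[-7; 1, 2, 2]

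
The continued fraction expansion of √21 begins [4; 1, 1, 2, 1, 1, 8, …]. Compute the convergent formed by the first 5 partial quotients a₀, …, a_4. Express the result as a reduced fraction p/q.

32/7

Build up convergents one term at a time:
a_0 = 4: 4/1
a_1 = 1: 5/1
a_2 = 1: 9/2
a_3 = 2: 23/5
a_4 = 1: 32/7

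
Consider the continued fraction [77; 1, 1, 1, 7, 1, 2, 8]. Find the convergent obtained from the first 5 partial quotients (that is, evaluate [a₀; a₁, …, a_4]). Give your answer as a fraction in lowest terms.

1786/23

a_0 = 77: 77/1
a_1 = 1: 78/1
a_2 = 1: 155/2
a_3 = 1: 233/3
a_4 = 7: 1786/23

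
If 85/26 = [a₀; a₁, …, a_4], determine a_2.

85 ÷ 26 → quotient 3, remainder 7
26 ÷ 7 → quotient 3, remainder 5
7 ÷ 5 → quotient 1, remainder 2

1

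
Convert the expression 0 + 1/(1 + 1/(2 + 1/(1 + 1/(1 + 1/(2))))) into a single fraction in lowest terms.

13/18

Build up convergents one term at a time:
a_0 = 0: 0/1
a_1 = 1: 1/1
a_2 = 2: 2/3
a_3 = 1: 3/4
a_4 = 1: 5/7
a_5 = 2: 13/18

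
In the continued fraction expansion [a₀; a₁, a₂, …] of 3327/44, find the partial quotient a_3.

1

Run the Euclidean algorithm, recording each quotient:
3327 = 75·44 + 27, so a_0 = 75
44 = 1·27 + 17, so a_1 = 1
27 = 1·17 + 10, so a_2 = 1
17 = 1·10 + 7, so a_3 = 1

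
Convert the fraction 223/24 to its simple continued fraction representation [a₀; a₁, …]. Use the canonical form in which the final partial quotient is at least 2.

223 ÷ 24 → quotient 9, remainder 7
24 ÷ 7 → quotient 3, remainder 3
7 ÷ 3 → quotient 2, remainder 1
3 ÷ 1 → quotient 3, remainder 0

[9; 3, 2, 3]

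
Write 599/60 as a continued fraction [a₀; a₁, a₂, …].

599 ÷ 60 → quotient 9, remainder 59
60 ÷ 59 → quotient 1, remainder 1
59 ÷ 1 → quotient 59, remainder 0

[9; 1, 59]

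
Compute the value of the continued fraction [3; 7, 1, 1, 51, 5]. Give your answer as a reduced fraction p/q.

Compute successive convergents:
a_0 = 3: 3/1
a_1 = 7: 22/7
a_2 = 1: 25/8
a_3 = 1: 47/15
a_4 = 51: 2422/773
a_5 = 5: 12157/3880

12157/3880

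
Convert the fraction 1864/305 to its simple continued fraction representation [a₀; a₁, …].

[6; 8, 1, 33]

⌊1864/305⌋ = 6, remainder 34
⌊305/34⌋ = 8, remainder 33
⌊34/33⌋ = 1, remainder 1
⌊33/1⌋ = 33, remainder 0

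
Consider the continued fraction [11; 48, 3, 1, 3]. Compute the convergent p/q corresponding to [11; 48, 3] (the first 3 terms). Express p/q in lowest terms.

Start with 3.
48 + 1/(3/1) = 48 + 1/3 = 145/3
11 + 1/(145/3) = 11 + 3/145 = 1598/145

1598/145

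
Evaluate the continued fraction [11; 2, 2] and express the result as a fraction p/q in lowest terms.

57/5

a_0 = 11: 11/1
a_1 = 2: 23/2
a_2 = 2: 57/5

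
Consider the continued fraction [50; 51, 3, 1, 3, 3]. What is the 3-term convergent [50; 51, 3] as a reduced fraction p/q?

Build up convergents one term at a time:
a_0 = 50: 50/1
a_1 = 51: 2551/51
a_2 = 3: 7703/154

7703/154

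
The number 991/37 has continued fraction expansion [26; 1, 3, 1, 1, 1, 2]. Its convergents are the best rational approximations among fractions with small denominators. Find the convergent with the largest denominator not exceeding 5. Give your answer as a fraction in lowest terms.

a_0 = 26: 26/1  (≤ bound)
a_1 = 1: 27/1  (≤ bound)
a_2 = 3: 107/4  (≤ bound)
a_3 = 1: 134/5  (≤ bound)
a_4 = 1: 241/9  (> 5, stop)

134/5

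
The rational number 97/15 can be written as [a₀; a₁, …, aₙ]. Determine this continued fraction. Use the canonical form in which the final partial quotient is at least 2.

[6; 2, 7]

97 ÷ 15 → quotient 6, remainder 7
15 ÷ 7 → quotient 2, remainder 1
7 ÷ 1 → quotient 7, remainder 0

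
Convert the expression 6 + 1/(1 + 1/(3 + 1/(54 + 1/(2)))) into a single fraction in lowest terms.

Build up convergents one term at a time:
a_0 = 6: 6/1
a_1 = 1: 7/1
a_2 = 3: 27/4
a_3 = 54: 1465/217
a_4 = 2: 2957/438

2957/438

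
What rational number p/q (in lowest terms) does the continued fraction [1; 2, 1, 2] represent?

Work from the innermost term outward:
Start with 2.
1 + 1/(2/1) = 1 + 1/2 = 3/2
2 + 1/(3/2) = 2 + 2/3 = 8/3
1 + 1/(8/3) = 1 + 3/8 = 11/8

11/8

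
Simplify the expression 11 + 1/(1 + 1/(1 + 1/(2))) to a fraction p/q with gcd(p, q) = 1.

58/5

Start with 2.
1 + 1/(2/1) = 1 + 1/2 = 3/2
1 + 1/(3/2) = 1 + 2/3 = 5/3
11 + 1/(5/3) = 11 + 3/5 = 58/5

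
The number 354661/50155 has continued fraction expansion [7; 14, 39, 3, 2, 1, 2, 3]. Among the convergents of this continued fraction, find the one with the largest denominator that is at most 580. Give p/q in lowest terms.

3868/547

a_0 = 7: 7/1  (≤ bound)
a_1 = 14: 99/14  (≤ bound)
a_2 = 39: 3868/547  (≤ bound)
a_3 = 3: 11703/1655  (> 580, stop)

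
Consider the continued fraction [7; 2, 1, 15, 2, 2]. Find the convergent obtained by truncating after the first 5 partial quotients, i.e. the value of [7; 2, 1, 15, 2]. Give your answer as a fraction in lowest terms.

Build up convergents one term at a time:
a_0 = 7: 7/1
a_1 = 2: 15/2
a_2 = 1: 22/3
a_3 = 15: 345/47
a_4 = 2: 712/97

712/97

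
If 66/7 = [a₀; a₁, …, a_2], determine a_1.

2

66 ÷ 7 → quotient 9, remainder 3
7 ÷ 3 → quotient 2, remainder 1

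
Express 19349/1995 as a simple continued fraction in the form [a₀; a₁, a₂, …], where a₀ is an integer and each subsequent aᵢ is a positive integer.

19349 ÷ 1995 → quotient 9, remainder 1394
1995 ÷ 1394 → quotient 1, remainder 601
1394 ÷ 601 → quotient 2, remainder 192
601 ÷ 192 → quotient 3, remainder 25
192 ÷ 25 → quotient 7, remainder 17
25 ÷ 17 → quotient 1, remainder 8
17 ÷ 8 → quotient 2, remainder 1
8 ÷ 1 → quotient 8, remainder 0

[9; 1, 2, 3, 7, 1, 2, 8]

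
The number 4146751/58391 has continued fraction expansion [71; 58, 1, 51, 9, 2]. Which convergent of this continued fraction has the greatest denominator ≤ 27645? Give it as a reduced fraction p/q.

217809/3067

a_0 = 71: 71/1  (≤ bound)
a_1 = 58: 4119/58  (≤ bound)
a_2 = 1: 4190/59  (≤ bound)
a_3 = 51: 217809/3067  (≤ bound)
a_4 = 9: 1964471/27662  (> 27645, stop)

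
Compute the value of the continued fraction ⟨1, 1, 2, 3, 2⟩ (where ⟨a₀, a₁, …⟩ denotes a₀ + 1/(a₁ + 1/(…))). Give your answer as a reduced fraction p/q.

Start with 2.
3 + 1/(2/1) = 3 + 1/2 = 7/2
2 + 1/(7/2) = 2 + 2/7 = 16/7
1 + 1/(16/7) = 1 + 7/16 = 23/16
1 + 1/(23/16) = 1 + 16/23 = 39/23

39/23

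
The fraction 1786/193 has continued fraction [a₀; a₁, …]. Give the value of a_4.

Run the Euclidean algorithm, recording each quotient:
1786 = 9·193 + 49, so a_0 = 9
193 = 3·49 + 46, so a_1 = 3
49 = 1·46 + 3, so a_2 = 1
46 = 15·3 + 1, so a_3 = 15
3 = 3·1 + 0, so a_4 = 3

3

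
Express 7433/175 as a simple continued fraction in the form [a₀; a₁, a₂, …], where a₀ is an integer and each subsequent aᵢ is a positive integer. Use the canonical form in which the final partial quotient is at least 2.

[42; 2, 9, 4, 2]

Repeatedly divide and take the remainder:
7433 = 42·175 + 83, so a_0 = 42
175 = 2·83 + 9, so a_1 = 2
83 = 9·9 + 2, so a_2 = 9
9 = 4·2 + 1, so a_3 = 4
2 = 2·1 + 0, so a_4 = 2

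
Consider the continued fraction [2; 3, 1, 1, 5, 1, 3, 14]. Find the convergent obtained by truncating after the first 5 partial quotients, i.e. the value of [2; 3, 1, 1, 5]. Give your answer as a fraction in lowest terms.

89/39

a_0 = 2: 2/1
a_1 = 3: 7/3
a_2 = 1: 9/4
a_3 = 1: 16/7
a_4 = 5: 89/39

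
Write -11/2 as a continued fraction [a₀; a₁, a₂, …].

⌊-11/2⌋ = -6, remainder 1
⌊2/1⌋ = 2, remainder 0

[-6; 2]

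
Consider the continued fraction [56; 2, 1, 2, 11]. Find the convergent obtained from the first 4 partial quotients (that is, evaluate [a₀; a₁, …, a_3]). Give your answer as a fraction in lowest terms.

451/8

Compute successive convergents:
a_0 = 56: 56/1
a_1 = 2: 113/2
a_2 = 1: 169/3
a_3 = 2: 451/8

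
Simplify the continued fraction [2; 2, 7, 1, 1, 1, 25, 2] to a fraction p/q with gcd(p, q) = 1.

6329/2563

Starting at the tail and folding back:
Start with 2.
25 + 1/(2/1) = 25 + 1/2 = 51/2
1 + 1/(51/2) = 1 + 2/51 = 53/51
1 + 1/(53/51) = 1 + 51/53 = 104/53
1 + 1/(104/53) = 1 + 53/104 = 157/104
7 + 1/(157/104) = 7 + 104/157 = 1203/157
2 + 1/(1203/157) = 2 + 157/1203 = 2563/1203
2 + 1/(2563/1203) = 2 + 1203/2563 = 6329/2563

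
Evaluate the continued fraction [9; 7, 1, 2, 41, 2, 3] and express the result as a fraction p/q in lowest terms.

61411/6726

Start with 3.
2 + 1/(3/1) = 2 + 1/3 = 7/3
41 + 1/(7/3) = 41 + 3/7 = 290/7
2 + 1/(290/7) = 2 + 7/290 = 587/290
1 + 1/(587/290) = 1 + 290/587 = 877/587
7 + 1/(877/587) = 7 + 587/877 = 6726/877
9 + 1/(6726/877) = 9 + 877/6726 = 61411/6726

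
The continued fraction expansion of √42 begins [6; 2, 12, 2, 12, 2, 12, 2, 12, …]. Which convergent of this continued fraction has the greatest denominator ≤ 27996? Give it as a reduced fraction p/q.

a_0 = 6: 6/1  (≤ bound)
a_1 = 2: 13/2  (≤ bound)
a_2 = 12: 162/25  (≤ bound)
a_3 = 2: 337/52  (≤ bound)
a_4 = 12: 4206/649  (≤ bound)
a_5 = 2: 8749/1350  (≤ bound)
a_6 = 12: 109194/16849  (≤ bound)
a_7 = 2: 227137/35048  (> 27996, stop)

109194/16849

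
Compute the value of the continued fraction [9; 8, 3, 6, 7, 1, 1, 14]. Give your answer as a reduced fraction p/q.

320750/35169

Collapse the nested fraction from the inside out:
Start with 14.
1 + 1/(14/1) = 1 + 1/14 = 15/14
1 + 1/(15/14) = 1 + 14/15 = 29/15
7 + 1/(29/15) = 7 + 15/29 = 218/29
6 + 1/(218/29) = 6 + 29/218 = 1337/218
3 + 1/(1337/218) = 3 + 218/1337 = 4229/1337
8 + 1/(4229/1337) = 8 + 1337/4229 = 35169/4229
9 + 1/(35169/4229) = 9 + 4229/35169 = 320750/35169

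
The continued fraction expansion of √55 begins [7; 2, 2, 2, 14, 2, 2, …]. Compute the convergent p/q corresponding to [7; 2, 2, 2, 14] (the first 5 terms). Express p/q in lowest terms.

a_0 = 7: 7/1
a_1 = 2: 15/2
a_2 = 2: 37/5
a_3 = 2: 89/12
a_4 = 14: 1283/173

1283/173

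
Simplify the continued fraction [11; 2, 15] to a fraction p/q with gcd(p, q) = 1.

Compute successive convergents:
a_0 = 11: 11/1
a_1 = 2: 23/2
a_2 = 15: 356/31

356/31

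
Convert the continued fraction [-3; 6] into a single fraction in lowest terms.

Starting at the tail and folding back:
Start with 6.
-3 + 1/(6/1) = -3 + 1/6 = -17/6

-17/6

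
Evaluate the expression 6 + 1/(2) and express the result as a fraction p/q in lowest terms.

13/2

Collapse the nested fraction from the inside out:
Start with 2.
6 + 1/(2/1) = 6 + 1/2 = 13/2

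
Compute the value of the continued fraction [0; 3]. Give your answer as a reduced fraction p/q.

1/3

Starting at the tail and folding back:
Start with 3.
0 + 1/(3/1) = 0 + 1/3 = 1/3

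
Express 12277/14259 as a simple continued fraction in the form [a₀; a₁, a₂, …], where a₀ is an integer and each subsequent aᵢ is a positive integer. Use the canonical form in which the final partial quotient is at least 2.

[0; 1, 6, 5, 6, 1, 3, 14]

12277 ÷ 14259 → quotient 0, remainder 12277
14259 ÷ 12277 → quotient 1, remainder 1982
12277 ÷ 1982 → quotient 6, remainder 385
1982 ÷ 385 → quotient 5, remainder 57
385 ÷ 57 → quotient 6, remainder 43
57 ÷ 43 → quotient 1, remainder 14
43 ÷ 14 → quotient 3, remainder 1
14 ÷ 1 → quotient 14, remainder 0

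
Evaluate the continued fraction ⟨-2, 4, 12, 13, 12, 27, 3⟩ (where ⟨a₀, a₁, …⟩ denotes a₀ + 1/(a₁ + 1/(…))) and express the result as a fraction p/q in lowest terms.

Compute successive convergents:
a_0 = -2: -2/1
a_1 = 4: -7/4
a_2 = 12: -86/49
a_3 = 13: -1125/641
a_4 = 12: -13586/7741
a_5 = 27: -367947/209648
a_6 = 3: -1117427/636685

-1117427/636685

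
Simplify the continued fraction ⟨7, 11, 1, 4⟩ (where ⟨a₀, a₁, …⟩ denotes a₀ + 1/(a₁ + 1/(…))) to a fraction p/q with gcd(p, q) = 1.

418/59

a_0 = 7: 7/1
a_1 = 11: 78/11
a_2 = 1: 85/12
a_3 = 4: 418/59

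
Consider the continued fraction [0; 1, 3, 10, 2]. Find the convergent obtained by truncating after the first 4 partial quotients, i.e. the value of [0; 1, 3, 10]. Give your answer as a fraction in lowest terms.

a_0 = 0: 0/1
a_1 = 1: 1/1
a_2 = 3: 3/4
a_3 = 10: 31/41

31/41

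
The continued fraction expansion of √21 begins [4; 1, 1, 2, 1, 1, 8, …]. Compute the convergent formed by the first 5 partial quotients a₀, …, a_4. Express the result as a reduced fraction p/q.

Use the convergent recurrence hₖ = aₖ·hₖ₋₁ + hₖ₋₂ (and likewise for the denominators kₖ):
a_0 = 4: 4/1
a_1 = 1: 5/1
a_2 = 1: 9/2
a_3 = 2: 23/5
a_4 = 1: 32/7

32/7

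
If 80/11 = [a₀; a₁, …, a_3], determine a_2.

1

80 = 7·11 + 3, so a_0 = 7
11 = 3·3 + 2, so a_1 = 3
3 = 1·2 + 1, so a_2 = 1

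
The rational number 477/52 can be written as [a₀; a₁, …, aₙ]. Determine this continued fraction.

477 = 9·52 + 9, so a_0 = 9
52 = 5·9 + 7, so a_1 = 5
9 = 1·7 + 2, so a_2 = 1
7 = 3·2 + 1, so a_3 = 3
2 = 2·1 + 0, so a_4 = 2

[9; 5, 1, 3, 2]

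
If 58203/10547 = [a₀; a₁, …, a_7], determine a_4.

58203 ÷ 10547 → quotient 5, remainder 5468
10547 ÷ 5468 → quotient 1, remainder 5079
5468 ÷ 5079 → quotient 1, remainder 389
5079 ÷ 389 → quotient 13, remainder 22
389 ÷ 22 → quotient 17, remainder 15

17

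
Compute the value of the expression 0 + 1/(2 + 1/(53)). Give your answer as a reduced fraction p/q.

a_0 = 0: 0/1
a_1 = 2: 1/2
a_2 = 53: 53/107

53/107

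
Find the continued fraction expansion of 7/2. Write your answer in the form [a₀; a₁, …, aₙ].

Run the Euclidean algorithm, recording each quotient:
⌊7/2⌋ = 3, remainder 1
⌊2/1⌋ = 2, remainder 0

[3; 2]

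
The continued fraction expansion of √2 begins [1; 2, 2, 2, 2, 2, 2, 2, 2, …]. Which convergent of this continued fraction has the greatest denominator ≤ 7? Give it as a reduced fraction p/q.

7/5

a_0 = 1: 1/1  (≤ bound)
a_1 = 2: 3/2  (≤ bound)
a_2 = 2: 7/5  (≤ bound)
a_3 = 2: 17/12  (> 7, stop)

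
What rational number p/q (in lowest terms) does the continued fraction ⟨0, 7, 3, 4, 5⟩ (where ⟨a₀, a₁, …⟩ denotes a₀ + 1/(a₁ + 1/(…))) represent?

68/497

Build up convergents one term at a time:
a_0 = 0: 0/1
a_1 = 7: 1/7
a_2 = 3: 3/22
a_3 = 4: 13/95
a_4 = 5: 68/497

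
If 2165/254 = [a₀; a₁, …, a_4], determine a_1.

1

Apply division with remainder until the remainder is 0:
2165 ÷ 254 → quotient 8, remainder 133
254 ÷ 133 → quotient 1, remainder 121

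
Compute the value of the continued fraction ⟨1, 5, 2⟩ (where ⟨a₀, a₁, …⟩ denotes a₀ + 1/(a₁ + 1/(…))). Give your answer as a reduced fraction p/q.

13/11

Collapse the nested fraction from the inside out:
Start with 2.
5 + 1/(2/1) = 5 + 1/2 = 11/2
1 + 1/(11/2) = 1 + 2/11 = 13/11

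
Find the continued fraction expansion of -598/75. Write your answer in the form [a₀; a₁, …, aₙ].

⌊-598/75⌋ = -8, remainder 2
⌊75/2⌋ = 37, remainder 1
⌊2/1⌋ = 2, remainder 0

[-8; 37, 2]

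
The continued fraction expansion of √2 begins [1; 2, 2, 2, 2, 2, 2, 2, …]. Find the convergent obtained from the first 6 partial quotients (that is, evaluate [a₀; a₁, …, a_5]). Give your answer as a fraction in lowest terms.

a_0 = 1: 1/1
a_1 = 2: 3/2
a_2 = 2: 7/5
a_3 = 2: 17/12
a_4 = 2: 41/29
a_5 = 2: 99/70

99/70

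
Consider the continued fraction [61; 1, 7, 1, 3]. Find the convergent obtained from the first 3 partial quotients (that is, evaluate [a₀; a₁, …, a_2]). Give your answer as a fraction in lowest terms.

495/8

a_0 = 61: 61/1
a_1 = 1: 62/1
a_2 = 7: 495/8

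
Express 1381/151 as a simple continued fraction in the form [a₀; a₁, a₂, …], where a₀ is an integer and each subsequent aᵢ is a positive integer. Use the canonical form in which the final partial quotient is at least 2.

[9; 6, 1, 6, 3]

1381 = 9·151 + 22, so a_0 = 9
151 = 6·22 + 19, so a_1 = 6
22 = 1·19 + 3, so a_2 = 1
19 = 6·3 + 1, so a_3 = 6
3 = 3·1 + 0, so a_4 = 3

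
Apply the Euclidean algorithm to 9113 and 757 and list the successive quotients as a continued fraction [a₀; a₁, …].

9113 = 12·757 + 29, so a_0 = 12
757 = 26·29 + 3, so a_1 = 26
29 = 9·3 + 2, so a_2 = 9
3 = 1·2 + 1, so a_3 = 1
2 = 2·1 + 0, so a_4 = 2

[12; 26, 9, 1, 2]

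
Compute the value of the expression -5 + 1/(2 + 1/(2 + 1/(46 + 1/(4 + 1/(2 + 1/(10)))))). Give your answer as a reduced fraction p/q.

a_0 = -5: -5/1
a_1 = 2: -9/2
a_2 = 2: -23/5
a_3 = 46: -1067/232
a_4 = 4: -4291/933
a_5 = 2: -9649/2098
a_6 = 10: -100781/21913

-100781/21913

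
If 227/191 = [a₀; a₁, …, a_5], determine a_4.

1

Apply division with remainder until the remainder is 0:
227 ÷ 191 → quotient 1, remainder 36
191 ÷ 36 → quotient 5, remainder 11
36 ÷ 11 → quotient 3, remainder 3
11 ÷ 3 → quotient 3, remainder 2
3 ÷ 2 → quotient 1, remainder 1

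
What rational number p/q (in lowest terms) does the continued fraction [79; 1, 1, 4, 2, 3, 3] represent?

Use the convergent recurrence hₖ = aₖ·hₖ₋₁ + hₖ₋₂ (and likewise for the denominators kₖ):
a_0 = 79: 79/1
a_1 = 1: 80/1
a_2 = 1: 159/2
a_3 = 4: 716/9
a_4 = 2: 1591/20
a_5 = 3: 5489/69
a_6 = 3: 18058/227

18058/227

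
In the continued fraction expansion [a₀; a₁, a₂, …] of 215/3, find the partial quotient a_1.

1

Apply division with remainder until the remainder is 0:
⌊215/3⌋ = 71, remainder 2
⌊3/2⌋ = 1, remainder 1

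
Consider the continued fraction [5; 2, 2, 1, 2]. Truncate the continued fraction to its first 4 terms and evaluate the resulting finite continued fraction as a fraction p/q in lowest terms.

38/7

a_0 = 5: 5/1
a_1 = 2: 11/2
a_2 = 2: 27/5
a_3 = 1: 38/7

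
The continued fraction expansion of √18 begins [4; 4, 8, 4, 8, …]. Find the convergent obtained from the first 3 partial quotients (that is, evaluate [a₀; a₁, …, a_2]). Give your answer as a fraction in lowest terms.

140/33

a_0 = 4: 4/1
a_1 = 4: 17/4
a_2 = 8: 140/33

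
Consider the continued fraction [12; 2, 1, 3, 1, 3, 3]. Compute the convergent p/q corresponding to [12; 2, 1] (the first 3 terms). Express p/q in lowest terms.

Use the convergent recurrence hₖ = aₖ·hₖ₋₁ + hₖ₋₂ (and likewise for the denominators kₖ):
a_0 = 12: 12/1
a_1 = 2: 25/2
a_2 = 1: 37/3

37/3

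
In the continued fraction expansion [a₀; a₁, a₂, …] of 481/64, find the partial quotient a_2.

481 ÷ 64 → quotient 7, remainder 33
64 ÷ 33 → quotient 1, remainder 31
33 ÷ 31 → quotient 1, remainder 2

1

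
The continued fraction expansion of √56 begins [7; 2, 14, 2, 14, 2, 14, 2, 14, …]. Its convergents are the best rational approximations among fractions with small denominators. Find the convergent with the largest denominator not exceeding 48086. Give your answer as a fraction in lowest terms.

List convergents until the denominator exceeds the bound:
a_0 = 7: 7/1  (≤ bound)
a_1 = 2: 15/2  (≤ bound)
a_2 = 14: 217/29  (≤ bound)
a_3 = 2: 449/60  (≤ bound)
a_4 = 14: 6503/869  (≤ bound)
a_5 = 2: 13455/1798  (≤ bound)
a_6 = 14: 194873/26041  (≤ bound)
a_7 = 2: 403201/53880  (> 48086, stop)

194873/26041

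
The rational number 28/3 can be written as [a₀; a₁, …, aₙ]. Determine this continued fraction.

[9; 3]

Repeatedly divide and take the remainder:
28 = 9·3 + 1, so a_0 = 9
3 = 3·1 + 0, so a_1 = 3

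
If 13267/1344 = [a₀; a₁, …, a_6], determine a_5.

⌊13267/1344⌋ = 9, remainder 1171
⌊1344/1171⌋ = 1, remainder 173
⌊1171/173⌋ = 6, remainder 133
⌊173/133⌋ = 1, remainder 40
⌊133/40⌋ = 3, remainder 13
⌊40/13⌋ = 3, remainder 1

3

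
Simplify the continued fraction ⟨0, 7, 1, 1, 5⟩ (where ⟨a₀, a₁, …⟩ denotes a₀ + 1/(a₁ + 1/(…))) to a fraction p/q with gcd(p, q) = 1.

11/83

Use the convergent recurrence hₖ = aₖ·hₖ₋₁ + hₖ₋₂ (and likewise for the denominators kₖ):
a_0 = 0: 0/1
a_1 = 7: 1/7
a_2 = 1: 1/8
a_3 = 1: 2/15
a_4 = 5: 11/83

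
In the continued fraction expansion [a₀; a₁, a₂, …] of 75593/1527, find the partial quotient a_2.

75593 = 49·1527 + 770, so a_0 = 49
1527 = 1·770 + 757, so a_1 = 1
770 = 1·757 + 13, so a_2 = 1

1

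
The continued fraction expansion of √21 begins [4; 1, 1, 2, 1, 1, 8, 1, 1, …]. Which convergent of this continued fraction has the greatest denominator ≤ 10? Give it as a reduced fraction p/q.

List convergents until the denominator exceeds the bound:
a_0 = 4: 4/1  (≤ bound)
a_1 = 1: 5/1  (≤ bound)
a_2 = 1: 9/2  (≤ bound)
a_3 = 2: 23/5  (≤ bound)
a_4 = 1: 32/7  (≤ bound)
a_5 = 1: 55/12  (> 10, stop)

32/7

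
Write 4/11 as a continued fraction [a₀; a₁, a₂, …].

Repeatedly divide and take the remainder:
4 ÷ 11 → quotient 0, remainder 4
11 ÷ 4 → quotient 2, remainder 3
4 ÷ 3 → quotient 1, remainder 1
3 ÷ 1 → quotient 3, remainder 0

[0; 2, 1, 3]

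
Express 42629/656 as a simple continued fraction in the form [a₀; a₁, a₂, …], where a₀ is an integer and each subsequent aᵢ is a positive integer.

[64; 1, 58, 1, 1, 1, 3]

Repeatedly divide and take the remainder:
⌊42629/656⌋ = 64, remainder 645
⌊656/645⌋ = 1, remainder 11
⌊645/11⌋ = 58, remainder 7
⌊11/7⌋ = 1, remainder 4
⌊7/4⌋ = 1, remainder 3
⌊4/3⌋ = 1, remainder 1
⌊3/1⌋ = 3, remainder 0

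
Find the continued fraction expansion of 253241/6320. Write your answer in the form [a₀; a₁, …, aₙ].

253241 = 40·6320 + 441, so a_0 = 40
6320 = 14·441 + 146, so a_1 = 14
441 = 3·146 + 3, so a_2 = 3
146 = 48·3 + 2, so a_3 = 48
3 = 1·2 + 1, so a_4 = 1
2 = 2·1 + 0, so a_5 = 2

[40; 14, 3, 48, 1, 2]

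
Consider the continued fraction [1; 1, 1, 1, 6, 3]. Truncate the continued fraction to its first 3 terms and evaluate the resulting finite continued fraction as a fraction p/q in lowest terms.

Starting at the tail and folding back:
Start with 1.
1 + 1/(1/1) = 1 + 1/1 = 2/1
1 + 1/(2/1) = 1 + 1/2 = 3/2

3/2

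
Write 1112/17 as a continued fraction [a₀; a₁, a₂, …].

⌊1112/17⌋ = 65, remainder 7
⌊17/7⌋ = 2, remainder 3
⌊7/3⌋ = 2, remainder 1
⌊3/1⌋ = 3, remainder 0

[65; 2, 2, 3]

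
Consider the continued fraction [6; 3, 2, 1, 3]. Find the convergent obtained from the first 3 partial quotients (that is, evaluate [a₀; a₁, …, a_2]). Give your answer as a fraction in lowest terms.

44/7

Starting at the tail and folding back:
Start with 2.
3 + 1/(2/1) = 3 + 1/2 = 7/2
6 + 1/(7/2) = 6 + 2/7 = 44/7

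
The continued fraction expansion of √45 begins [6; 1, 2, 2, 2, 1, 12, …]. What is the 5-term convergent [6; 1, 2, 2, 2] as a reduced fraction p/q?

a_0 = 6: 6/1
a_1 = 1: 7/1
a_2 = 2: 20/3
a_3 = 2: 47/7
a_4 = 2: 114/17

114/17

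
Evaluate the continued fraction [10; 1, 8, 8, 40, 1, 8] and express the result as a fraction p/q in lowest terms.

293442/26945

Start with 8.
1 + 1/(8/1) = 1 + 1/8 = 9/8
40 + 1/(9/8) = 40 + 8/9 = 368/9
8 + 1/(368/9) = 8 + 9/368 = 2953/368
8 + 1/(2953/368) = 8 + 368/2953 = 23992/2953
1 + 1/(23992/2953) = 1 + 2953/23992 = 26945/23992
10 + 1/(26945/23992) = 10 + 23992/26945 = 293442/26945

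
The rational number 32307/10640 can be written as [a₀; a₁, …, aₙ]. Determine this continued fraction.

[3; 27, 2, 38, 5]

Run the Euclidean algorithm, recording each quotient:
32307 = 3·10640 + 387, so a_0 = 3
10640 = 27·387 + 191, so a_1 = 27
387 = 2·191 + 5, so a_2 = 2
191 = 38·5 + 1, so a_3 = 38
5 = 5·1 + 0, so a_4 = 5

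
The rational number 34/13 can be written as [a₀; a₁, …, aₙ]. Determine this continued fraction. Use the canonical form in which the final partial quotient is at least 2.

34 = 2·13 + 8, so a_0 = 2
13 = 1·8 + 5, so a_1 = 1
8 = 1·5 + 3, so a_2 = 1
5 = 1·3 + 2, so a_3 = 1
3 = 1·2 + 1, so a_4 = 1
2 = 2·1 + 0, so a_5 = 2

[2; 1, 1, 1, 1, 2]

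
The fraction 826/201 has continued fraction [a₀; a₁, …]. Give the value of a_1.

9

826 ÷ 201 → quotient 4, remainder 22
201 ÷ 22 → quotient 9, remainder 3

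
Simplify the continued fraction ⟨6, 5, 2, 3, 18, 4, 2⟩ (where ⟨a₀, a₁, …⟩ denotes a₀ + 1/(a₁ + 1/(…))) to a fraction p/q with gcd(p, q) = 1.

Start with 2.
4 + 1/(2/1) = 4 + 1/2 = 9/2
18 + 1/(9/2) = 18 + 2/9 = 164/9
3 + 1/(164/9) = 3 + 9/164 = 501/164
2 + 1/(501/164) = 2 + 164/501 = 1166/501
5 + 1/(1166/501) = 5 + 501/1166 = 6331/1166
6 + 1/(6331/1166) = 6 + 1166/6331 = 39152/6331

39152/6331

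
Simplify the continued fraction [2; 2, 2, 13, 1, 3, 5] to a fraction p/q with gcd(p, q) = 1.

3573/1487

a_0 = 2: 2/1
a_1 = 2: 5/2
a_2 = 2: 12/5
a_3 = 13: 161/67
a_4 = 1: 173/72
a_5 = 3: 680/283
a_6 = 5: 3573/1487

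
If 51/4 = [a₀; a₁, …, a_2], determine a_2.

3

51 ÷ 4 → quotient 12, remainder 3
4 ÷ 3 → quotient 1, remainder 1
3 ÷ 1 → quotient 3, remainder 0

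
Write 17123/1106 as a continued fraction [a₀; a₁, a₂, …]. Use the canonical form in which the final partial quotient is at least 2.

Repeatedly divide and take the remainder:
17123 ÷ 1106 → quotient 15, remainder 533
1106 ÷ 533 → quotient 2, remainder 40
533 ÷ 40 → quotient 13, remainder 13
40 ÷ 13 → quotient 3, remainder 1
13 ÷ 1 → quotient 13, remainder 0

[15; 2, 13, 3, 13]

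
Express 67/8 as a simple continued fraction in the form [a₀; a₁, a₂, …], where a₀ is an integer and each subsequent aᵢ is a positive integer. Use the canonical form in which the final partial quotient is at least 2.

[8; 2, 1, 2]

⌊67/8⌋ = 8, remainder 3
⌊8/3⌋ = 2, remainder 2
⌊3/2⌋ = 1, remainder 1
⌊2/1⌋ = 2, remainder 0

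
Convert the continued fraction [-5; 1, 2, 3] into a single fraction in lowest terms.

-43/10

Start with 3.
2 + 1/(3/1) = 2 + 1/3 = 7/3
1 + 1/(7/3) = 1 + 3/7 = 10/7
-5 + 1/(10/7) = -5 + 7/10 = -43/10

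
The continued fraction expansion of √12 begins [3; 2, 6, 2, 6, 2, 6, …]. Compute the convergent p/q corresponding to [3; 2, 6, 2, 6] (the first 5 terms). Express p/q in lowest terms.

627/181

Use the convergent recurrence hₖ = aₖ·hₖ₋₁ + hₖ₋₂ (and likewise for the denominators kₖ):
a_0 = 3: 3/1
a_1 = 2: 7/2
a_2 = 6: 45/13
a_3 = 2: 97/28
a_4 = 6: 627/181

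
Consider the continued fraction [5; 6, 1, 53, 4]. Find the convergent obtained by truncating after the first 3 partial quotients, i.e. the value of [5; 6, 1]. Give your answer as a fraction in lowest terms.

36/7

a_0 = 5: 5/1
a_1 = 6: 31/6
a_2 = 1: 36/7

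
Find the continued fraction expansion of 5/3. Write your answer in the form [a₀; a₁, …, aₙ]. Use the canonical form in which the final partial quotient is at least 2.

Run the Euclidean algorithm, recording each quotient:
5 ÷ 3 → quotient 1, remainder 2
3 ÷ 2 → quotient 1, remainder 1
2 ÷ 1 → quotient 2, remainder 0

[1; 1, 2]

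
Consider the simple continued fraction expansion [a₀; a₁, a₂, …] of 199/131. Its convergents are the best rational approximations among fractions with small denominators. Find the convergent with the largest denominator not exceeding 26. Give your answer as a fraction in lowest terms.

38/25

a_0 = 1: 1/1  (≤ bound)
a_1 = 1: 2/1  (≤ bound)
a_2 = 1: 3/2  (≤ bound)
a_3 = 12: 38/25  (≤ bound)
a_4 = 1: 41/27  (> 26, stop)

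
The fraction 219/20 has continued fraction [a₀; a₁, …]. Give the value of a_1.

Apply division with remainder until the remainder is 0:
219 ÷ 20 → quotient 10, remainder 19
20 ÷ 19 → quotient 1, remainder 1

1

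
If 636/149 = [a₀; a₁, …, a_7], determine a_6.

636 = 4·149 + 40, so a_0 = 4
149 = 3·40 + 29, so a_1 = 3
40 = 1·29 + 11, so a_2 = 1
29 = 2·11 + 7, so a_3 = 2
11 = 1·7 + 4, so a_4 = 1
7 = 1·4 + 3, so a_5 = 1
4 = 1·3 + 1, so a_6 = 1

1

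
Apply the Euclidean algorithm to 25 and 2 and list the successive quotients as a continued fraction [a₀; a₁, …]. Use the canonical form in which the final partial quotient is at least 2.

[12; 2]

25 ÷ 2 → quotient 12, remainder 1
2 ÷ 1 → quotient 2, remainder 0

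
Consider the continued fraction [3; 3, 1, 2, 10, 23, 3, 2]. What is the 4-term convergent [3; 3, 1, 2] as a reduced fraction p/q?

a_0 = 3: 3/1
a_1 = 3: 10/3
a_2 = 1: 13/4
a_3 = 2: 36/11

36/11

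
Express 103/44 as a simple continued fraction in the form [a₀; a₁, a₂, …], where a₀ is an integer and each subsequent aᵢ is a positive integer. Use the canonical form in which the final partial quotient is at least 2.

[2; 2, 1, 14]

Apply division with remainder until the remainder is 0:
⌊103/44⌋ = 2, remainder 15
⌊44/15⌋ = 2, remainder 14
⌊15/14⌋ = 1, remainder 1
⌊14/1⌋ = 14, remainder 0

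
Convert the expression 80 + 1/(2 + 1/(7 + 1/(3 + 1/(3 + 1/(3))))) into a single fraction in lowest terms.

41441/515

Start with 3.
3 + 1/(3/1) = 3 + 1/3 = 10/3
3 + 1/(10/3) = 3 + 3/10 = 33/10
7 + 1/(33/10) = 7 + 10/33 = 241/33
2 + 1/(241/33) = 2 + 33/241 = 515/241
80 + 1/(515/241) = 80 + 241/515 = 41441/515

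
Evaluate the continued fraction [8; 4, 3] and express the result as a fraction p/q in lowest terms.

107/13

Start with 3.
4 + 1/(3/1) = 4 + 1/3 = 13/3
8 + 1/(13/3) = 8 + 3/13 = 107/13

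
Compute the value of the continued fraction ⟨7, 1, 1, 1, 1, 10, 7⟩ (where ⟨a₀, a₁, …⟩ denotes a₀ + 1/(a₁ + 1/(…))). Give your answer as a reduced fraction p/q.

Start with 7.
10 + 1/(7/1) = 10 + 1/7 = 71/7
1 + 1/(71/7) = 1 + 7/71 = 78/71
1 + 1/(78/71) = 1 + 71/78 = 149/78
1 + 1/(149/78) = 1 + 78/149 = 227/149
1 + 1/(227/149) = 1 + 149/227 = 376/227
7 + 1/(376/227) = 7 + 227/376 = 2859/376

2859/376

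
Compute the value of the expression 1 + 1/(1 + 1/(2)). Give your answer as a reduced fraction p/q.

5/3

Start with 2.
1 + 1/(2/1) = 1 + 1/2 = 3/2
1 + 1/(3/2) = 1 + 2/3 = 5/3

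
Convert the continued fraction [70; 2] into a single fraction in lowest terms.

141/2

a_0 = 70: 70/1
a_1 = 2: 141/2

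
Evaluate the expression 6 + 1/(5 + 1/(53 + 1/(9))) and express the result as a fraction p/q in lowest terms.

Start with 9.
53 + 1/(9/1) = 53 + 1/9 = 478/9
5 + 1/(478/9) = 5 + 9/478 = 2399/478
6 + 1/(2399/478) = 6 + 478/2399 = 14872/2399

14872/2399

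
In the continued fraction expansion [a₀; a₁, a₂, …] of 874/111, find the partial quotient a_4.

13

874 = 7·111 + 97, so a_0 = 7
111 = 1·97 + 14, so a_1 = 1
97 = 6·14 + 13, so a_2 = 6
14 = 1·13 + 1, so a_3 = 1
13 = 13·1 + 0, so a_4 = 13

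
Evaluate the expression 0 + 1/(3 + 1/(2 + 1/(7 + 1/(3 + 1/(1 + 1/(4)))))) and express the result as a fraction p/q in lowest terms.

Start with 4.
1 + 1/(4/1) = 1 + 1/4 = 5/4
3 + 1/(5/4) = 3 + 4/5 = 19/5
7 + 1/(19/5) = 7 + 5/19 = 138/19
2 + 1/(138/19) = 2 + 19/138 = 295/138
3 + 1/(295/138) = 3 + 138/295 = 1023/295
0 + 1/(1023/295) = 0 + 295/1023 = 295/1023

295/1023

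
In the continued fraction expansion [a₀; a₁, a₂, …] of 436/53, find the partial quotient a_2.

2

⌊436/53⌋ = 8, remainder 12
⌊53/12⌋ = 4, remainder 5
⌊12/5⌋ = 2, remainder 2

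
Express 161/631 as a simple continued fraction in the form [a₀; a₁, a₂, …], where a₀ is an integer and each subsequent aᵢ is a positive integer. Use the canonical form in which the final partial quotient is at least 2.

[0; 3, 1, 11, 2, 1, 1, 2]

161 = 0·631 + 161, so a_0 = 0
631 = 3·161 + 148, so a_1 = 3
161 = 1·148 + 13, so a_2 = 1
148 = 11·13 + 5, so a_3 = 11
13 = 2·5 + 3, so a_4 = 2
5 = 1·3 + 2, so a_5 = 1
3 = 1·2 + 1, so a_6 = 1
2 = 2·1 + 0, so a_7 = 2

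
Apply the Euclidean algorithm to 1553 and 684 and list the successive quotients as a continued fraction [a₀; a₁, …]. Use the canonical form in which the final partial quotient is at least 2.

[2; 3, 1, 2, 3, 3, 2, 2]

1553 = 2·684 + 185, so a_0 = 2
684 = 3·185 + 129, so a_1 = 3
185 = 1·129 + 56, so a_2 = 1
129 = 2·56 + 17, so a_3 = 2
56 = 3·17 + 5, so a_4 = 3
17 = 3·5 + 2, so a_5 = 3
5 = 2·2 + 1, so a_6 = 2
2 = 2·1 + 0, so a_7 = 2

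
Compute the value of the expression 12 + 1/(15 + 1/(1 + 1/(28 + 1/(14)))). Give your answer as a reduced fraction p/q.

a_0 = 12: 12/1
a_1 = 15: 181/15
a_2 = 1: 193/16
a_3 = 28: 5585/463
a_4 = 14: 78383/6498

78383/6498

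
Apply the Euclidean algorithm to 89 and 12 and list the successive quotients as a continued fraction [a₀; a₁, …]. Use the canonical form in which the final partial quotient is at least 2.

[7; 2, 2, 2]

89 = 7·12 + 5, so a_0 = 7
12 = 2·5 + 2, so a_1 = 2
5 = 2·2 + 1, so a_2 = 2
2 = 2·1 + 0, so a_3 = 2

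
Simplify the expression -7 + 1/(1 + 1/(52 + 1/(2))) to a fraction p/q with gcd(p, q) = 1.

Collapse the nested fraction from the inside out:
Start with 2.
52 + 1/(2/1) = 52 + 1/2 = 105/2
1 + 1/(105/2) = 1 + 2/105 = 107/105
-7 + 1/(107/105) = -7 + 105/107 = -644/107

-644/107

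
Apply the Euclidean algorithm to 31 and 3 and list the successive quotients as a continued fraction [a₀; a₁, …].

[10; 3]

Apply division with remainder until the remainder is 0:
⌊31/3⌋ = 10, remainder 1
⌊3/1⌋ = 3, remainder 0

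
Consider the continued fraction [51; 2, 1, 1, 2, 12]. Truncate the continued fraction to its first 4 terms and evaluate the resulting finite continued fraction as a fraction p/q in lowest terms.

Work from the innermost term outward:
Start with 1.
1 + 1/(1/1) = 1 + 1/1 = 2/1
2 + 1/(2/1) = 2 + 1/2 = 5/2
51 + 1/(5/2) = 51 + 2/5 = 257/5

257/5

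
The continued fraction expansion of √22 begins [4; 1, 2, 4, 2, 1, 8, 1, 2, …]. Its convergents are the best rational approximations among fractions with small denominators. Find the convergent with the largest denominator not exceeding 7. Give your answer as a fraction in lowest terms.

14/3

a_0 = 4: 4/1  (≤ bound)
a_1 = 1: 5/1  (≤ bound)
a_2 = 2: 14/3  (≤ bound)
a_3 = 4: 61/13  (> 7, stop)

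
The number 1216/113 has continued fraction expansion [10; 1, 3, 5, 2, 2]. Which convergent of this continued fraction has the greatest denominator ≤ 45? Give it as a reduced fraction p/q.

List convergents until the denominator exceeds the bound:
a_0 = 10: 10/1  (≤ bound)
a_1 = 1: 11/1  (≤ bound)
a_2 = 3: 43/4  (≤ bound)
a_3 = 5: 226/21  (≤ bound)
a_4 = 2: 495/46  (> 45, stop)

226/21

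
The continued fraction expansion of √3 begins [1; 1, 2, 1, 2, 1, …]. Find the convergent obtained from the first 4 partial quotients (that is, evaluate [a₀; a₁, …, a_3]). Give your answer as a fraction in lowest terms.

a_0 = 1: 1/1
a_1 = 1: 2/1
a_2 = 2: 5/3
a_3 = 1: 7/4

7/4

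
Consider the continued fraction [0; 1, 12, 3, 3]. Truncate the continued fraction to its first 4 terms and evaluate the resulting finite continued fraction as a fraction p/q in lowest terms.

37/40

Start with 3.
12 + 1/(3/1) = 12 + 1/3 = 37/3
1 + 1/(37/3) = 1 + 3/37 = 40/37
0 + 1/(40/37) = 0 + 37/40 = 37/40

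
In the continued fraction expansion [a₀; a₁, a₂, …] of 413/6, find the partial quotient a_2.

Apply division with remainder until the remainder is 0:
⌊413/6⌋ = 68, remainder 5
⌊6/5⌋ = 1, remainder 1
⌊5/1⌋ = 5, remainder 0

5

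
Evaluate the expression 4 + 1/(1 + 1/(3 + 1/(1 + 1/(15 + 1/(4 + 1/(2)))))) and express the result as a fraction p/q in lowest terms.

Work from the innermost term outward:
Start with 2.
4 + 1/(2/1) = 4 + 1/2 = 9/2
15 + 1/(9/2) = 15 + 2/9 = 137/9
1 + 1/(137/9) = 1 + 9/137 = 146/137
3 + 1/(146/137) = 3 + 137/146 = 575/146
1 + 1/(575/146) = 1 + 146/575 = 721/575
4 + 1/(721/575) = 4 + 575/721 = 3459/721

3459/721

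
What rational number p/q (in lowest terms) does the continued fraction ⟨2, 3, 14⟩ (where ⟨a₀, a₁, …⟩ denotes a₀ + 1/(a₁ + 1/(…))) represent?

a_0 = 2: 2/1
a_1 = 3: 7/3
a_2 = 14: 100/43

100/43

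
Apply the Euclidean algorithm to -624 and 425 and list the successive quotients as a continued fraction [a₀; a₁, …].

[-2; 1, 1, 7, 2, 1, 2, 3]

Repeatedly divide and take the remainder:
-624 ÷ 425 → quotient -2, remainder 226
425 ÷ 226 → quotient 1, remainder 199
226 ÷ 199 → quotient 1, remainder 27
199 ÷ 27 → quotient 7, remainder 10
27 ÷ 10 → quotient 2, remainder 7
10 ÷ 7 → quotient 1, remainder 3
7 ÷ 3 → quotient 2, remainder 1
3 ÷ 1 → quotient 3, remainder 0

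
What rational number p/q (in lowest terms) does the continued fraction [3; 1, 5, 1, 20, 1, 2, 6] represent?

a_0 = 3: 3/1
a_1 = 1: 4/1
a_2 = 5: 23/6
a_3 = 1: 27/7
a_4 = 20: 563/146
a_5 = 1: 590/153
a_6 = 2: 1743/452
a_7 = 6: 11048/2865

11048/2865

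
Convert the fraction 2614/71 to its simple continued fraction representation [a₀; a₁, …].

[36; 1, 4, 2, 6]

Repeatedly divide and take the remainder:
⌊2614/71⌋ = 36, remainder 58
⌊71/58⌋ = 1, remainder 13
⌊58/13⌋ = 4, remainder 6
⌊13/6⌋ = 2, remainder 1
⌊6/1⌋ = 6, remainder 0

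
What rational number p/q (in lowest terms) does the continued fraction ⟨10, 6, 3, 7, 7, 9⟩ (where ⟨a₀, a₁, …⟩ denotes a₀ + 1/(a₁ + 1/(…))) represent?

Build up convergents one term at a time:
a_0 = 10: 10/1
a_1 = 6: 61/6
a_2 = 3: 193/19
a_3 = 7: 1412/139
a_4 = 7: 10077/992
a_5 = 9: 92105/9067

92105/9067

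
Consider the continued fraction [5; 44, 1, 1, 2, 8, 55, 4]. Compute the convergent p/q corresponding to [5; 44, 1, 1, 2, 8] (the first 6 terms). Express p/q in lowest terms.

a_0 = 5: 5/1
a_1 = 44: 221/44
a_2 = 1: 226/45
a_3 = 1: 447/89
a_4 = 2: 1120/223
a_5 = 8: 9407/1873

9407/1873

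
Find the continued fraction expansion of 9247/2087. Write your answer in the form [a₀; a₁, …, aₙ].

[4; 2, 3, 9, 32]

Run the Euclidean algorithm, recording each quotient:
⌊9247/2087⌋ = 4, remainder 899
⌊2087/899⌋ = 2, remainder 289
⌊899/289⌋ = 3, remainder 32
⌊289/32⌋ = 9, remainder 1
⌊32/1⌋ = 32, remainder 0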